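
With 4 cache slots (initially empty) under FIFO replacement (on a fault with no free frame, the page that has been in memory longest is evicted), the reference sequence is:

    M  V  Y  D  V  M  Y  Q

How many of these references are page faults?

M: fault, frames [M]
V: fault, frames [M, V]
Y: fault, frames [M, V, Y]
D: fault, frames [M, V, Y, D]
V: hit
M: hit
Y: hit
Q: fault, evict M, frames [V, Y, D, Q]
Page faults: 5.

5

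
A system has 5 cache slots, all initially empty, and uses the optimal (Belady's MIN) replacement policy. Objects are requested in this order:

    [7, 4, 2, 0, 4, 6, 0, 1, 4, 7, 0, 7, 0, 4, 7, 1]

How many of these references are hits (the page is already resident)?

10

7: fault, frames (7)
4: fault, frames (7 4)
2: fault, frames (7 4 2)
0: fault, frames (7 4 2 0)
4: hit
6: fault, frames (7 4 2 0 6)
0: hit
1: fault, evict 6, frames (7 4 2 0 1)
4: hit
7: hit
0: hit
7: hit
0: hit
4: hit
7: hit
1: hit
Hits: 10.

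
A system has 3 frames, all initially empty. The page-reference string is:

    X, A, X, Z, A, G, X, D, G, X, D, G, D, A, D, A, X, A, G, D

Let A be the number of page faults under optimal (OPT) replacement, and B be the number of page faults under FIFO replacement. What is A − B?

Under OPT: F F . F . F . F . . . . . F . . . . F . → 7 faults.
Under FIFO: F F . F . F F F . . . . . F . . . . F . → 8 faults.
A − B = 7 − 8 = -1.

-1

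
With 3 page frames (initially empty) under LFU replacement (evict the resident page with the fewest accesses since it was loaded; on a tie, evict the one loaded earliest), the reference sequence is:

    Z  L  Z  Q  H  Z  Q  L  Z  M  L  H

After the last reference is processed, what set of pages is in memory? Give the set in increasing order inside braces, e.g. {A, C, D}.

{H, Q, Z}

Z -> miss, frames {Z}
L -> miss, frames {Z,L}
Z -> hit
Q -> miss, frames {Z,L,Q}
H -> miss, evict L, frames {Z,Q,H}
Z -> hit
Q -> hit
L -> miss, evict H, frames {Z,Q,L}
Z -> hit
M -> miss, evict L, frames {Z,Q,M}
L -> miss, evict M, frames {Z,Q,L}
H -> miss, evict L, frames {Z,Q,H}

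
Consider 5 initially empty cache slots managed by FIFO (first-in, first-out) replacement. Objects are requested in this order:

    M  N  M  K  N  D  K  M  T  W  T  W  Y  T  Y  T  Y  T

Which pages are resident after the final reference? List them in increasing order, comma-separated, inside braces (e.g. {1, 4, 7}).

{D, K, T, W, Y}

M → miss, frames [M]
N → miss, frames [M, N]
M → hit
K → miss, frames [M, N, K]
N → hit
D → miss, frames [M, N, K, D]
K → hit
M → hit
T → miss, frames [M, N, K, D, T]
W → miss, evict M, frames [N, K, D, T, W]
T → hit
W → hit
Y → miss, evict N, frames [K, D, T, W, Y]
T → hit
Y → hit
T → hit
Y → hit
T → hit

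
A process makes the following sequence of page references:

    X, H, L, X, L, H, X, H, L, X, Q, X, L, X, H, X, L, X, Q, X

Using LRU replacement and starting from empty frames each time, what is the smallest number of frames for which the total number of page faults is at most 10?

f=1: 20 faults
f=2: 13 faults
f=3: 6 faults
f=4: 4 faults
Smallest f with faults ≤ 10 is 3.

3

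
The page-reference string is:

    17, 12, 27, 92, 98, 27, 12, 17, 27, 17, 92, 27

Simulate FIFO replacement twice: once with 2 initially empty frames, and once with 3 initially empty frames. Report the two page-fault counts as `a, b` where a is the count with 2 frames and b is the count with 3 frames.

2 frames: F F F F F F F F F . F . → 10 faults.
3 frames: F F F F F . F F F . F . → 9 faults.
9 < 10: adding a frame reduced faults, as is typical.

10, 9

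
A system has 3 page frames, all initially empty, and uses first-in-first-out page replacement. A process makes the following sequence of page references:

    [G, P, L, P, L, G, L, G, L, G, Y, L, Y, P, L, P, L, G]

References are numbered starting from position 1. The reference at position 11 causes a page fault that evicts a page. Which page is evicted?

pos 1: G -> fault, frames [G]
pos 2: P -> fault, frames [G, P]
pos 3: L -> fault, frames [G, P, L]
pos 4: P -> hit
pos 5: L -> hit
pos 6: G -> hit
pos 7: L -> hit
pos 8: G -> hit
pos 9: L -> hit
pos 10: G -> hit
pos 11: Y -> fault, evict G, frames [P, L, Y]
At position 11, page G is evicted.

G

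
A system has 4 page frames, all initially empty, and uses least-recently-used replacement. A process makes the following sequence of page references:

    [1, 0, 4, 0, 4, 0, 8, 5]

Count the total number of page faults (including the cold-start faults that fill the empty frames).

5

1: miss, frames [1]
0: miss, frames [1, 0]
4: miss, frames [1, 0, 4]
0: hit
4: hit
0: hit
8: miss, frames [1, 4, 0, 8]
5: miss, evict 1, frames [4, 0, 8, 5]
Page faults: 5.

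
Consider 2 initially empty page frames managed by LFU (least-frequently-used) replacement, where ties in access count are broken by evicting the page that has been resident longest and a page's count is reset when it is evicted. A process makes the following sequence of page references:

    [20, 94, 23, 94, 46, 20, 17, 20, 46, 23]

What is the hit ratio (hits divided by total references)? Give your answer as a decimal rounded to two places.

20: miss, frames {20}
94: miss, frames {20,94}
23: miss, evict 20, frames {94,23}
94: hit
46: miss, evict 23, frames {94,46}
20: miss, evict 46, frames {94,20}
17: miss, evict 20, frames {94,17}
20: miss, evict 17, frames {94,20}
46: miss, evict 20, frames {94,46}
23: miss, evict 46, frames {94,23}
Hits: 1 of 10 references → 1/10 = 0.1000.

0.10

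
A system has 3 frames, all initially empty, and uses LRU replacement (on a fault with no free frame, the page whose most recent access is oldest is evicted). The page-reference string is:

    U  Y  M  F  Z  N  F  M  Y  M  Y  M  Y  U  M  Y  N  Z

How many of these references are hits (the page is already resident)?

7

U: miss, frames {U}
Y: miss, frames {U,Y}
M: miss, frames {U,Y,M}
F: miss, evict U, frames {Y,M,F}
Z: miss, evict Y, frames {M,F,Z}
N: miss, evict M, frames {F,Z,N}
F: hit
M: miss, evict Z, frames {N,F,M}
Y: miss, evict N, frames {F,M,Y}
M: hit
Y: hit
M: hit
Y: hit
U: miss, evict F, frames {M,Y,U}
M: hit
Y: hit
N: miss, evict U, frames {M,Y,N}
Z: miss, evict M, frames {Y,N,Z}
Hits: 7.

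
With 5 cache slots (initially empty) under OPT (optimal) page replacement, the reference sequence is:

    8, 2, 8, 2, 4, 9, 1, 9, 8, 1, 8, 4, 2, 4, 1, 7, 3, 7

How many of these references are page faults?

7

8 → miss, frames {8}
2 → miss, frames {8,2}
8 → hit
2 → hit
4 → miss, frames {8,2,4}
9 → miss, frames {8,2,4,9}
1 → miss, frames {8,2,4,9,1}
9 → hit
8 → hit
1 → hit
8 → hit
4 → hit
2 → hit
4 → hit
1 → hit
7 → miss, evict 1, frames {8,2,4,9,7}
3 → miss, evict 9, frames {8,2,4,7,3}
7 → hit
Page faults: 7.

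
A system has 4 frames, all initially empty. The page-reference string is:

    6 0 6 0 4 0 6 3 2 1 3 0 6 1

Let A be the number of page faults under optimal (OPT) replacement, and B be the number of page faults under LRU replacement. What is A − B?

Under OPT: F F . . F . . F F F . . . . → 6 faults.
Under LRU: F F . . F . . F F F . F F . → 8 faults.
A − B = 6 − 8 = -2.

-2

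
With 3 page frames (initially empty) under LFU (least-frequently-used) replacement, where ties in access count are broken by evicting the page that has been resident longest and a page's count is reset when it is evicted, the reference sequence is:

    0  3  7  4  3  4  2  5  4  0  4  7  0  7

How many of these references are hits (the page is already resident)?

0 → miss, frames (0)
3 → miss, frames (0 3)
7 → miss, frames (0 3 7)
4 → miss, evict 0, frames (3 7 4)
3 → hit
4 → hit
2 → miss, evict 7, frames (3 4 2)
5 → miss, evict 2, frames (3 4 5)
4 → hit
0 → miss, evict 5, frames (3 4 0)
4 → hit
7 → miss, evict 0, frames (3 4 7)
0 → miss, evict 7, frames (3 4 0)
7 → miss, evict 0, frames (3 4 7)
Hits: 4.

4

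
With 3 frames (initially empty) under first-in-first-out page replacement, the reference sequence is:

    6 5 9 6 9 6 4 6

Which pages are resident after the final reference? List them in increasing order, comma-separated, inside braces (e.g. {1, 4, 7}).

{4, 6, 9}

6: fault, frames {6}
5: fault, frames {6,5}
9: fault, frames {6,5,9}
6: hit
9: hit
6: hit
4: fault, evict 6, frames {5,9,4}
6: fault, evict 5, frames {9,4,6}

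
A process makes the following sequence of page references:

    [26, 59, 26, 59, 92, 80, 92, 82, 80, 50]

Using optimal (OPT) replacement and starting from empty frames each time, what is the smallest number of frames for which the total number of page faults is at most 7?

f=1: 10 faults
f=2: 6 faults
f=3: 6 faults
f=4: 6 faults
f=5: 6 faults
f=6: 6 faults
Smallest f with faults ≤ 7 is 2.

2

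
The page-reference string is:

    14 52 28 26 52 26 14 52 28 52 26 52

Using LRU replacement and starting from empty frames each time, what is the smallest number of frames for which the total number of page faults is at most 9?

2

f=1: 12 faults
f=2: 9 faults
f=3: 7 faults
f=4: 4 faults
Smallest f with faults ≤ 9 is 2.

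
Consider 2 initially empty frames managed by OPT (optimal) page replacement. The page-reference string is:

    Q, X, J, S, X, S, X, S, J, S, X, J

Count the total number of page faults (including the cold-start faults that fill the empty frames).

6

Q -> fault, frames (Q)
X -> fault, frames (Q X)
J -> fault, evict Q, frames (X J)
S -> fault, evict J, frames (X S)
X -> hit
S -> hit
X -> hit
S -> hit
J -> fault, evict X, frames (S J)
S -> hit
X -> fault, evict S, frames (J X)
J -> hit
Page faults: 6.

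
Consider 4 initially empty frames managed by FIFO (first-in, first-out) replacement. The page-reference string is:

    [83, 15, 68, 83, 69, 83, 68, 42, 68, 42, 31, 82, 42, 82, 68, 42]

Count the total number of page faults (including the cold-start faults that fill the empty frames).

83: miss, frames [83]
15: miss, frames [83, 15]
68: miss, frames [83, 15, 68]
83: hit
69: miss, frames [83, 15, 68, 69]
83: hit
68: hit
42: miss, evict 83, frames [15, 68, 69, 42]
68: hit
42: hit
31: miss, evict 15, frames [68, 69, 42, 31]
82: miss, evict 68, frames [69, 42, 31, 82]
42: hit
82: hit
68: miss, evict 69, frames [42, 31, 82, 68]
42: hit
Page faults: 8.

8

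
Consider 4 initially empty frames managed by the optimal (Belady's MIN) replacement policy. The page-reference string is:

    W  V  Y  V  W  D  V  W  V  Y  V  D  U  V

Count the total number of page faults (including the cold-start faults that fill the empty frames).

5

W → miss, frames {W}
V → miss, frames {W,V}
Y → miss, frames {W,V,Y}
V → hit
W → hit
D → miss, frames {W,V,Y,D}
V → hit
W → hit
V → hit
Y → hit
V → hit
D → hit
U → miss, evict D, frames {W,V,Y,U}
V → hit
Page faults: 5.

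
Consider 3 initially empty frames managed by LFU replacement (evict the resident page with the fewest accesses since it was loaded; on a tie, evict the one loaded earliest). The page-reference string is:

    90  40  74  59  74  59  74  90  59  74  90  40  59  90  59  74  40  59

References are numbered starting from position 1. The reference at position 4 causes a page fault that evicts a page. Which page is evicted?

90

pos 1: 90 -> fault, frames [90]
pos 2: 40 -> fault, frames [90, 40]
pos 3: 74 -> fault, frames [90, 40, 74]
pos 4: 59 -> fault, evict 90, frames [40, 74, 59]
At position 4, page 90 is evicted.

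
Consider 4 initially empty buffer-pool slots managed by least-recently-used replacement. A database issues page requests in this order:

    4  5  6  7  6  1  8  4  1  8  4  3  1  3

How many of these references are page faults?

4 -> miss, frames {4}
5 -> miss, frames {4,5}
6 -> miss, frames {4,5,6}
7 -> miss, frames {4,5,6,7}
6 -> hit
1 -> miss, evict 4, frames {5,7,6,1}
8 -> miss, evict 5, frames {7,6,1,8}
4 -> miss, evict 7, frames {6,1,8,4}
1 -> hit
8 -> hit
4 -> hit
3 -> miss, evict 6, frames {1,8,4,3}
1 -> hit
3 -> hit
Page faults: 8.

8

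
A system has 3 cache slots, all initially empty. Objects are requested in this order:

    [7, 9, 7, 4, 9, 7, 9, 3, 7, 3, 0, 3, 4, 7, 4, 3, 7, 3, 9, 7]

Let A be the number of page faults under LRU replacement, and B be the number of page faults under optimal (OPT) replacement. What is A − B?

1

Under LRU: F F . F . . . F . . F . F F . . . . F . → 8 faults.
Under OPT: F F . F . . . F . . F . . F . . . . F . → 7 faults.
A − B = 8 − 7 = 1.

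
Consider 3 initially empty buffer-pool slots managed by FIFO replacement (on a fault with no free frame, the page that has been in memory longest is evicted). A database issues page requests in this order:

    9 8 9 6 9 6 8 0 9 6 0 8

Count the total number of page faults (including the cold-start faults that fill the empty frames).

9 -> miss, frames (9)
8 -> miss, frames (9 8)
9 -> hit
6 -> miss, frames (9 8 6)
9 -> hit
6 -> hit
8 -> hit
0 -> miss, evict 9, frames (8 6 0)
9 -> miss, evict 8, frames (6 0 9)
6 -> hit
0 -> hit
8 -> miss, evict 6, frames (0 9 8)
Page faults: 6.

6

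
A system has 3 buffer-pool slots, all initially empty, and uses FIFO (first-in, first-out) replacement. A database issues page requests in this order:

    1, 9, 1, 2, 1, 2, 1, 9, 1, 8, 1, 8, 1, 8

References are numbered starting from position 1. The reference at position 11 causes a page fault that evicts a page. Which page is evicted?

9

pos 1: 1: miss, frames {1}
pos 2: 9: miss, frames {1,9}
pos 3: 1: hit
pos 4: 2: miss, frames {1,9,2}
pos 5: 1: hit
pos 6: 2: hit
pos 7: 1: hit
pos 8: 9: hit
pos 9: 1: hit
pos 10: 8: miss, evict 1, frames {9,2,8}
pos 11: 1: miss, evict 9, frames {2,8,1}
At position 11, page 9 is evicted.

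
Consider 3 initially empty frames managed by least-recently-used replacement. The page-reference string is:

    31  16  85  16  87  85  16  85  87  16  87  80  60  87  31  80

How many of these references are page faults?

8

31: fault, frames {31}
16: fault, frames {31,16}
85: fault, frames {31,16,85}
16: hit
87: fault, evict 31, frames {85,16,87}
85: hit
16: hit
85: hit
87: hit
16: hit
87: hit
80: fault, evict 85, frames {16,87,80}
60: fault, evict 16, frames {87,80,60}
87: hit
31: fault, evict 80, frames {60,87,31}
80: fault, evict 60, frames {87,31,80}
Page faults: 8.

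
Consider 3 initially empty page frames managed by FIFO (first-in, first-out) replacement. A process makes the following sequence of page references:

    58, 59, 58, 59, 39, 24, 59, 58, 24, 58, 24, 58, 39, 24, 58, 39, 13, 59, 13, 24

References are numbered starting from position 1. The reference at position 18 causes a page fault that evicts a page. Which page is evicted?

pos 1: 58 -> fault, frames [58]
pos 2: 59 -> fault, frames [58, 59]
pos 3: 58 -> hit
pos 4: 59 -> hit
pos 5: 39 -> fault, frames [58, 59, 39]
pos 6: 24 -> fault, evict 58, frames [59, 39, 24]
pos 7: 59 -> hit
pos 8: 58 -> fault, evict 59, frames [39, 24, 58]
pos 9: 24 -> hit
pos 10: 58 -> hit
pos 11: 24 -> hit
pos 12: 58 -> hit
pos 13: 39 -> hit
pos 14: 24 -> hit
pos 15: 58 -> hit
pos 16: 39 -> hit
pos 17: 13 -> fault, evict 39, frames [24, 58, 13]
pos 18: 59 -> fault, evict 24, frames [58, 13, 59]
At position 18, page 24 is evicted.

24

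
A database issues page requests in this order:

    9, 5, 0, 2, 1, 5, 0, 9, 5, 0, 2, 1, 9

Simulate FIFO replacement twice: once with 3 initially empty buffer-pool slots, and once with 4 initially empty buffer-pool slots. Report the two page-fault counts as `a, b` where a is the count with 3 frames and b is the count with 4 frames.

10, 11

3 frames: F F F F F F F F . . F F . → 10 faults.
4 frames: F F F F F . . F F F F F F → 11 faults.
11 > 10: adding a frame increased faults — Belady's anomaly.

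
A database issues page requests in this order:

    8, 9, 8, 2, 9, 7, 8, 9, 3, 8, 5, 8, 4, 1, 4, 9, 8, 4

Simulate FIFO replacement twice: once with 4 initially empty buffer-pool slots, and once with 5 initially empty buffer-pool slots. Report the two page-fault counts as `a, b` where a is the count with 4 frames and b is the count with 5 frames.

4 frames: F F . F . F . . F F F . F F . F F . → 11 faults.
5 frames: F F . F . F . . F . F F F F . F . . → 10 faults.
10 < 11: adding a frame reduced faults, as is typical.

11, 10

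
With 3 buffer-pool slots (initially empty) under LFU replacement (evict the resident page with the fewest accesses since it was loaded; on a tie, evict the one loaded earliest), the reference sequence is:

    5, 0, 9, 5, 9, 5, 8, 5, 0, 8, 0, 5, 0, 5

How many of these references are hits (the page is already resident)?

7

5: fault, frames {5}
0: fault, frames {5,0}
9: fault, frames {5,0,9}
5: hit
9: hit
5: hit
8: fault, evict 0, frames {5,9,8}
5: hit
0: fault, evict 8, frames {5,9,0}
8: fault, evict 0, frames {5,9,8}
0: fault, evict 8, frames {5,9,0}
5: hit
0: hit
5: hit
Hits: 7.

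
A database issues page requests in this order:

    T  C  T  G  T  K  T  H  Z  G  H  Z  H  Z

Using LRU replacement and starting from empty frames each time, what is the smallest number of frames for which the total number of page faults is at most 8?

3

f=1: 14 faults
f=2: 9 faults
f=3: 7 faults
f=4: 7 faults
f=5: 6 faults
f=6: 6 faults
Smallest f with faults ≤ 8 is 3.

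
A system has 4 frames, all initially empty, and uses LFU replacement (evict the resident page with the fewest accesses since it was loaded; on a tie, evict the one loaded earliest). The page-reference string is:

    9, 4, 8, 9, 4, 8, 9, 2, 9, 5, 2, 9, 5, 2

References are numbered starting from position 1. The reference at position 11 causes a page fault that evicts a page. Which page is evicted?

pos 1: 9 → fault, frames (9)
pos 2: 4 → fault, frames (9 4)
pos 3: 8 → fault, frames (9 4 8)
pos 4: 9 → hit
pos 5: 4 → hit
pos 6: 8 → hit
pos 7: 9 → hit
pos 8: 2 → fault, frames (9 4 8 2)
pos 9: 9 → hit
pos 10: 5 → fault, evict 2, frames (9 4 8 5)
pos 11: 2 → fault, evict 5, frames (9 4 8 2)
At position 11, page 5 is evicted.

5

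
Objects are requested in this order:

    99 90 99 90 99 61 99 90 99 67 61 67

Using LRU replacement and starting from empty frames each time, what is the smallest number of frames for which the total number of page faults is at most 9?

2

f=1: 12 faults
f=2: 6 faults
f=3: 5 faults
f=4: 4 faults
Smallest f with faults ≤ 9 is 2.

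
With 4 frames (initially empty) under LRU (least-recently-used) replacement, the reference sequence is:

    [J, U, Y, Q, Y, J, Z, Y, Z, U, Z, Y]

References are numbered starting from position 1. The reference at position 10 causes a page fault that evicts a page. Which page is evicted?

Q

pos 1: J: fault, frames [J]
pos 2: U: fault, frames [J, U]
pos 3: Y: fault, frames [J, U, Y]
pos 4: Q: fault, frames [J, U, Y, Q]
pos 5: Y: hit
pos 6: J: hit
pos 7: Z: fault, evict U, frames [Q, Y, J, Z]
pos 8: Y: hit
pos 9: Z: hit
pos 10: U: fault, evict Q, frames [J, Y, Z, U]
At position 10, page Q is evicted.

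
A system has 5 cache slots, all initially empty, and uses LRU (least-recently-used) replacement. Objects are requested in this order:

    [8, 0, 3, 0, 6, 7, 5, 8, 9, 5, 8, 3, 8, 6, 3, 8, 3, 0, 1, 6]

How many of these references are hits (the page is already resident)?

8: fault, frames (8)
0: fault, frames (8 0)
3: fault, frames (8 0 3)
0: hit
6: fault, frames (8 3 0 6)
7: fault, frames (8 3 0 6 7)
5: fault, evict 8, frames (3 0 6 7 5)
8: fault, evict 3, frames (0 6 7 5 8)
9: fault, evict 0, frames (6 7 5 8 9)
5: hit
8: hit
3: fault, evict 6, frames (7 9 5 8 3)
8: hit
6: fault, evict 7, frames (9 5 3 8 6)
3: hit
8: hit
3: hit
0: fault, evict 9, frames (5 6 8 3 0)
1: fault, evict 5, frames (6 8 3 0 1)
6: hit
Hits: 8.

8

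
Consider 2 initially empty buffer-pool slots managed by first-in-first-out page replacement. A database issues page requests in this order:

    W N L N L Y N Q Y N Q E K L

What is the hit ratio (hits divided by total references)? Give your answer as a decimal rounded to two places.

0.14

W -> fault, frames (W)
N -> fault, frames (W N)
L -> fault, evict W, frames (N L)
N -> hit
L -> hit
Y -> fault, evict N, frames (L Y)
N -> fault, evict L, frames (Y N)
Q -> fault, evict Y, frames (N Q)
Y -> fault, evict N, frames (Q Y)
N -> fault, evict Q, frames (Y N)
Q -> fault, evict Y, frames (N Q)
E -> fault, evict N, frames (Q E)
K -> fault, evict Q, frames (E K)
L -> fault, evict E, frames (K L)
Hits: 2 of 14 references → 2/14 = 0.1429.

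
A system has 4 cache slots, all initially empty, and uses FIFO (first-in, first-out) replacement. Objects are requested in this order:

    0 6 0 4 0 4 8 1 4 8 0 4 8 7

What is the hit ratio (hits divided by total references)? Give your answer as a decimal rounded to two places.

0.50

0 → fault, frames [0]
6 → fault, frames [0, 6]
0 → hit
4 → fault, frames [0, 6, 4]
0 → hit
4 → hit
8 → fault, frames [0, 6, 4, 8]
1 → fault, evict 0, frames [6, 4, 8, 1]
4 → hit
8 → hit
0 → fault, evict 6, frames [4, 8, 1, 0]
4 → hit
8 → hit
7 → fault, evict 4, frames [8, 1, 0, 7]
Hits: 7 of 14 references → 7/14 = 0.5000.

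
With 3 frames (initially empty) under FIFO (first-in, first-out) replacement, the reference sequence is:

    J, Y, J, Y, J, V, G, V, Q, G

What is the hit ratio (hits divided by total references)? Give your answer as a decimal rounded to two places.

J -> miss, frames (J)
Y -> miss, frames (J Y)
J -> hit
Y -> hit
J -> hit
V -> miss, frames (J Y V)
G -> miss, evict J, frames (Y V G)
V -> hit
Q -> miss, evict Y, frames (V G Q)
G -> hit
Hits: 5 of 10 references → 5/10 = 0.5000.

0.50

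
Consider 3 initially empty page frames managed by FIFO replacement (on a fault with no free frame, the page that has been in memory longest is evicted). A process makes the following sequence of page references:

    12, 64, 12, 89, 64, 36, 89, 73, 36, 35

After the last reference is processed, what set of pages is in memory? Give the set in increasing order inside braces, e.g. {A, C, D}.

12 -> miss, frames [12]
64 -> miss, frames [12, 64]
12 -> hit
89 -> miss, frames [12, 64, 89]
64 -> hit
36 -> miss, evict 12, frames [64, 89, 36]
89 -> hit
73 -> miss, evict 64, frames [89, 36, 73]
36 -> hit
35 -> miss, evict 89, frames [36, 73, 35]

{35, 36, 73}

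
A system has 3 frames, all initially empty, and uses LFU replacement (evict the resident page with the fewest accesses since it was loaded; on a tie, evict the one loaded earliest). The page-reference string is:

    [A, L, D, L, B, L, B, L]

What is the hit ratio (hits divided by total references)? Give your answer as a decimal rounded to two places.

0.50

A -> fault, frames {A}
L -> fault, frames {A,L}
D -> fault, frames {A,L,D}
L -> hit
B -> fault, evict A, frames {L,D,B}
L -> hit
B -> hit
L -> hit
Hits: 4 of 8 references → 4/8 = 0.5000.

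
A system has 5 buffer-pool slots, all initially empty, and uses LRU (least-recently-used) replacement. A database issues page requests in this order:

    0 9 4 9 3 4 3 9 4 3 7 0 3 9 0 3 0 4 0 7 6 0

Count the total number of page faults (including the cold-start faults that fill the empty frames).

6

0 -> miss, frames {0}
9 -> miss, frames {0,9}
4 -> miss, frames {0,9,4}
9 -> hit
3 -> miss, frames {0,4,9,3}
4 -> hit
3 -> hit
9 -> hit
4 -> hit
3 -> hit
7 -> miss, frames {0,9,4,3,7}
0 -> hit
3 -> hit
9 -> hit
0 -> hit
3 -> hit
0 -> hit
4 -> hit
0 -> hit
7 -> hit
6 -> miss, evict 9, frames {3,4,0,7,6}
0 -> hit
Page faults: 6.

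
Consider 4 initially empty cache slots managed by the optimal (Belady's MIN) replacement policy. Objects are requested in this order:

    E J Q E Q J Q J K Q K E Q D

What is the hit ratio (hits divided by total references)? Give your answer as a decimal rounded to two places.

0.64

E → fault, frames (E)
J → fault, frames (E J)
Q → fault, frames (E J Q)
E → hit
Q → hit
J → hit
Q → hit
J → hit
K → fault, frames (E J Q K)
Q → hit
K → hit
E → hit
Q → hit
D → fault, evict K, frames (E J Q D)
Hits: 9 of 14 references → 9/14 = 0.6429.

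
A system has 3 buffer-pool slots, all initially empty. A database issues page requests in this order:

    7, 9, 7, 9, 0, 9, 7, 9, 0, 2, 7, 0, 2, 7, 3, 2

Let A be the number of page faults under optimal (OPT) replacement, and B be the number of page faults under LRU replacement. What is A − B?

Under OPT: F F . . F . . . . F . . . . F . → 5 faults.
Under LRU: F F . . F . . . . F F . . . F . → 6 faults.
A − B = 5 − 6 = -1.

-1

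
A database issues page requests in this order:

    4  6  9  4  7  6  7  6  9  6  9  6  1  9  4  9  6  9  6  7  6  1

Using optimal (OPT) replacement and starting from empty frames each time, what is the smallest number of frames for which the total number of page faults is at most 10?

3

f=1: 22 faults
f=2: 11 faults
f=3: 8 faults
f=4: 6 faults
f=5: 5 faults
Smallest f with faults ≤ 10 is 3.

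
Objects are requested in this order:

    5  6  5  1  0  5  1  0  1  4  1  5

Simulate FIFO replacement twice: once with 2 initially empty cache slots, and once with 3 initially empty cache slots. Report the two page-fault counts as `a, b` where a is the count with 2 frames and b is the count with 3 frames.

10, 7

2 frames: F F . F F F F F . F F F → 10 faults.
3 frames: F F . F F F . . . F F . → 7 faults.
7 < 10: adding a frame reduced faults, as is typical.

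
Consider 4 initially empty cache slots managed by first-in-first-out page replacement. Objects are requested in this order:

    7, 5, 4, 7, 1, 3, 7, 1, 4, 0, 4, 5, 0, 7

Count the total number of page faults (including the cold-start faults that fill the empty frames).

7: fault, frames {7}
5: fault, frames {7,5}
4: fault, frames {7,5,4}
7: hit
1: fault, frames {7,5,4,1}
3: fault, evict 7, frames {5,4,1,3}
7: fault, evict 5, frames {4,1,3,7}
1: hit
4: hit
0: fault, evict 4, frames {1,3,7,0}
4: fault, evict 1, frames {3,7,0,4}
5: fault, evict 3, frames {7,0,4,5}
0: hit
7: hit
Page faults: 9.

9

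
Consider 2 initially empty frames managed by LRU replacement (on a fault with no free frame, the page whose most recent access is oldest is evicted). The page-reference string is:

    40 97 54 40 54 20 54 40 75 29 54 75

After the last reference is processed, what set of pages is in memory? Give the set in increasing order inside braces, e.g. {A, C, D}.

40 -> miss, frames [40]
97 -> miss, frames [40, 97]
54 -> miss, evict 40, frames [97, 54]
40 -> miss, evict 97, frames [54, 40]
54 -> hit
20 -> miss, evict 40, frames [54, 20]
54 -> hit
40 -> miss, evict 20, frames [54, 40]
75 -> miss, evict 54, frames [40, 75]
29 -> miss, evict 40, frames [75, 29]
54 -> miss, evict 75, frames [29, 54]
75 -> miss, evict 29, frames [54, 75]

{54, 75}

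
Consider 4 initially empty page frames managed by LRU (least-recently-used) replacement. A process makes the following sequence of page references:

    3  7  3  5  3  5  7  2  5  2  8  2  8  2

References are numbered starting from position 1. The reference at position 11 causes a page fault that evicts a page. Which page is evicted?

3

pos 1: 3 -> miss, frames {3}
pos 2: 7 -> miss, frames {3,7}
pos 3: 3 -> hit
pos 4: 5 -> miss, frames {7,3,5}
pos 5: 3 -> hit
pos 6: 5 -> hit
pos 7: 7 -> hit
pos 8: 2 -> miss, frames {3,5,7,2}
pos 9: 5 -> hit
pos 10: 2 -> hit
pos 11: 8 -> miss, evict 3, frames {7,5,2,8}
At position 11, page 3 is evicted.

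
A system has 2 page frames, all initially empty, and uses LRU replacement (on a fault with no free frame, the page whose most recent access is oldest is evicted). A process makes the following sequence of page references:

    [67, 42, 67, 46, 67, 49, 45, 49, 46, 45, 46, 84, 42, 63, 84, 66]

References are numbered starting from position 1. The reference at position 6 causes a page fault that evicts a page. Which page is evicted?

pos 1: 67: miss, frames {67}
pos 2: 42: miss, frames {67,42}
pos 3: 67: hit
pos 4: 46: miss, evict 42, frames {67,46}
pos 5: 67: hit
pos 6: 49: miss, evict 46, frames {67,49}
At position 6, page 46 is evicted.

46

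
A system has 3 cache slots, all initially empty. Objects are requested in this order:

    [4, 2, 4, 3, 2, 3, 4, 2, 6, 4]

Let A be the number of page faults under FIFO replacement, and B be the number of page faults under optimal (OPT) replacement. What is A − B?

1

Under FIFO: F F . F . . . . F F → 5 faults.
Under OPT: F F . F . . . . F . → 4 faults.
A − B = 5 − 4 = 1.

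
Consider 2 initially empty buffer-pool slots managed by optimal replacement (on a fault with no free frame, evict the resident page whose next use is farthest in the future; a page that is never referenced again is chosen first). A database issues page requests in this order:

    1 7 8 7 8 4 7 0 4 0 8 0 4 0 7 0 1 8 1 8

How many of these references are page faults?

1 -> miss, frames {1}
7 -> miss, frames {1,7}
8 -> miss, evict 1, frames {7,8}
7 -> hit
8 -> hit
4 -> miss, evict 8, frames {7,4}
7 -> hit
0 -> miss, evict 7, frames {4,0}
4 -> hit
0 -> hit
8 -> miss, evict 4, frames {0,8}
0 -> hit
4 -> miss, evict 8, frames {0,4}
0 -> hit
7 -> miss, evict 4, frames {0,7}
0 -> hit
1 -> miss, evict 7, frames {0,1}
8 -> miss, evict 0, frames {1,8}
1 -> hit
8 -> hit
Page faults: 10.

10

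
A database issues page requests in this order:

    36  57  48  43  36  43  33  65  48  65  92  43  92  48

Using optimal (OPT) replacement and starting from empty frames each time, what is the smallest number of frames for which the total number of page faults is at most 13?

f=1: 14 faults
f=2: 10 faults
f=3: 7 faults
f=4: 7 faults
f=5: 7 faults
f=6: 7 faults
f=7: 7 faults
Smallest f with faults ≤ 13 is 2.

2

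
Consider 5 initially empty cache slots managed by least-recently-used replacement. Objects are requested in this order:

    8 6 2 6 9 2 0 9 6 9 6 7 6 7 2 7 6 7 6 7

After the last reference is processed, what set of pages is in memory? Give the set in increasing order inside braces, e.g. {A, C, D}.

{0, 2, 6, 7, 9}

8 -> miss, frames [8]
6 -> miss, frames [8, 6]
2 -> miss, frames [8, 6, 2]
6 -> hit
9 -> miss, frames [8, 2, 6, 9]
2 -> hit
0 -> miss, frames [8, 6, 9, 2, 0]
9 -> hit
6 -> hit
9 -> hit
6 -> hit
7 -> miss, evict 8, frames [2, 0, 9, 6, 7]
6 -> hit
7 -> hit
2 -> hit
7 -> hit
6 -> hit
7 -> hit
6 -> hit
7 -> hit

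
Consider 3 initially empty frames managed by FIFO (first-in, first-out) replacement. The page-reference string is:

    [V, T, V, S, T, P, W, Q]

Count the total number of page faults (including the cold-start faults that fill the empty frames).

6

V → fault, frames [V]
T → fault, frames [V, T]
V → hit
S → fault, frames [V, T, S]
T → hit
P → fault, evict V, frames [T, S, P]
W → fault, evict T, frames [S, P, W]
Q → fault, evict S, frames [P, W, Q]
Page faults: 6.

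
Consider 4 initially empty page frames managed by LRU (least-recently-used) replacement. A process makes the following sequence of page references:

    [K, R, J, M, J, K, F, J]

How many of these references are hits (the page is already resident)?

K: miss, frames (K)
R: miss, frames (K R)
J: miss, frames (K R J)
M: miss, frames (K R J M)
J: hit
K: hit
F: miss, evict R, frames (M J K F)
J: hit
Hits: 3.

3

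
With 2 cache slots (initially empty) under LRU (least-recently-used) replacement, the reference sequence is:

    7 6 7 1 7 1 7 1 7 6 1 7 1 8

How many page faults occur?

7

7: miss, frames {7}
6: miss, frames {7,6}
7: hit
1: miss, evict 6, frames {7,1}
7: hit
1: hit
7: hit
1: hit
7: hit
6: miss, evict 1, frames {7,6}
1: miss, evict 7, frames {6,1}
7: miss, evict 6, frames {1,7}
1: hit
8: miss, evict 7, frames {1,8}
Page faults: 7.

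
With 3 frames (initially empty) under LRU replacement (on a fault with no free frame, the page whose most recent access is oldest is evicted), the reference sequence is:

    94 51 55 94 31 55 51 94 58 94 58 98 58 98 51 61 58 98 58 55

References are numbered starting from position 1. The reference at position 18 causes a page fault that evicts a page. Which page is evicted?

pos 1: 94 → miss, frames {94}
pos 2: 51 → miss, frames {94,51}
pos 3: 55 → miss, frames {94,51,55}
pos 4: 94 → hit
pos 5: 31 → miss, evict 51, frames {55,94,31}
pos 6: 55 → hit
pos 7: 51 → miss, evict 94, frames {31,55,51}
pos 8: 94 → miss, evict 31, frames {55,51,94}
pos 9: 58 → miss, evict 55, frames {51,94,58}
pos 10: 94 → hit
pos 11: 58 → hit
pos 12: 98 → miss, evict 51, frames {94,58,98}
pos 13: 58 → hit
pos 14: 98 → hit
pos 15: 51 → miss, evict 94, frames {58,98,51}
pos 16: 61 → miss, evict 58, frames {98,51,61}
pos 17: 58 → miss, evict 98, frames {51,61,58}
pos 18: 98 → miss, evict 51, frames {61,58,98}
At position 18, page 51 is evicted.

51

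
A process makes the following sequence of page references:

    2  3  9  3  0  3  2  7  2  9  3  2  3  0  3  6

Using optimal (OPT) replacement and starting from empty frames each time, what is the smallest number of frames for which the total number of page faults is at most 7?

f=1: 16 faults
f=2: 10 faults
f=3: 8 faults
f=4: 7 faults
f=5: 6 faults
f=6: 6 faults
Smallest f with faults ≤ 7 is 4.

4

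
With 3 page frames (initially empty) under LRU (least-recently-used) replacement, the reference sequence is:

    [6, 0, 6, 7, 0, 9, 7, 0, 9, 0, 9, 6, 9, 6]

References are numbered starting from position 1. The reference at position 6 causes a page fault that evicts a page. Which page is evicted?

pos 1: 6 → fault, frames [6]
pos 2: 0 → fault, frames [6, 0]
pos 3: 6 → hit
pos 4: 7 → fault, frames [0, 6, 7]
pos 5: 0 → hit
pos 6: 9 → fault, evict 6, frames [7, 0, 9]
At position 6, page 6 is evicted.

6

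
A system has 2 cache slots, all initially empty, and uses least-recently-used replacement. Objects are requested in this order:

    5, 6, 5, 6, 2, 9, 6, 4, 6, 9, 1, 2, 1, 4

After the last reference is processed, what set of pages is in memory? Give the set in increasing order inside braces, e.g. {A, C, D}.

{1, 4}

5 → fault, frames {5}
6 → fault, frames {5,6}
5 → hit
6 → hit
2 → fault, evict 5, frames {6,2}
9 → fault, evict 6, frames {2,9}
6 → fault, evict 2, frames {9,6}
4 → fault, evict 9, frames {6,4}
6 → hit
9 → fault, evict 4, frames {6,9}
1 → fault, evict 6, frames {9,1}
2 → fault, evict 9, frames {1,2}
1 → hit
4 → fault, evict 2, frames {1,4}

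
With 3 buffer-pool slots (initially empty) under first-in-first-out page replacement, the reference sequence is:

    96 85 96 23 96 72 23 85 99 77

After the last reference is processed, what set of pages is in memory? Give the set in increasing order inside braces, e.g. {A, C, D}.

96 -> miss, frames (96)
85 -> miss, frames (96 85)
96 -> hit
23 -> miss, frames (96 85 23)
96 -> hit
72 -> miss, evict 96, frames (85 23 72)
23 -> hit
85 -> hit
99 -> miss, evict 85, frames (23 72 99)
77 -> miss, evict 23, frames (72 99 77)

{72, 77, 99}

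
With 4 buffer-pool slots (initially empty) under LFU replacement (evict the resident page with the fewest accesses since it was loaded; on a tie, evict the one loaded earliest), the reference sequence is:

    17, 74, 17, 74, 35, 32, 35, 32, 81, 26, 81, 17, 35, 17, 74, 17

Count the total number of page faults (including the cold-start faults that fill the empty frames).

8

17: fault, frames (17)
74: fault, frames (17 74)
17: hit
74: hit
35: fault, frames (17 74 35)
32: fault, frames (17 74 35 32)
35: hit
32: hit
81: fault, evict 17, frames (74 35 32 81)
26: fault, evict 81, frames (74 35 32 26)
81: fault, evict 26, frames (74 35 32 81)
17: fault, evict 81, frames (74 35 32 17)
35: hit
17: hit
74: hit
17: hit
Page faults: 8.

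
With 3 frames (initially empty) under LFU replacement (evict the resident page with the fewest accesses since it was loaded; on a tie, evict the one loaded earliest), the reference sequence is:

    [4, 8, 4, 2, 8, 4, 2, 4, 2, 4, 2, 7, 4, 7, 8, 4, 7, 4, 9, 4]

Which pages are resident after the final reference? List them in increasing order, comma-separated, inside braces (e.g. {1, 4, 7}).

{2, 4, 9}

4: fault, frames [4]
8: fault, frames [4, 8]
4: hit
2: fault, frames [4, 8, 2]
8: hit
4: hit
2: hit
4: hit
2: hit
4: hit
2: hit
7: fault, evict 8, frames [4, 2, 7]
4: hit
7: hit
8: fault, evict 7, frames [4, 2, 8]
4: hit
7: fault, evict 8, frames [4, 2, 7]
4: hit
9: fault, evict 7, frames [4, 2, 9]
4: hit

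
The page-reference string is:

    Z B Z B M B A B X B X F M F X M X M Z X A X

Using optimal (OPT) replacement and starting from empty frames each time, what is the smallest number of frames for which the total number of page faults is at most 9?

f=1: 22 faults
f=2: 10 faults
f=3: 8 faults
f=4: 7 faults
f=5: 6 faults
f=6: 6 faults
Smallest f with faults ≤ 9 is 3.

3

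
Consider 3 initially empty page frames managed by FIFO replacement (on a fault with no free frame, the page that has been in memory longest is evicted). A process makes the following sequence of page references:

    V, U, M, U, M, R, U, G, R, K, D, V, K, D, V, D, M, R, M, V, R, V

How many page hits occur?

12

V → miss, frames {V}
U → miss, frames {V,U}
M → miss, frames {V,U,M}
U → hit
M → hit
R → miss, evict V, frames {U,M,R}
U → hit
G → miss, evict U, frames {M,R,G}
R → hit
K → miss, evict M, frames {R,G,K}
D → miss, evict R, frames {G,K,D}
V → miss, evict G, frames {K,D,V}
K → hit
D → hit
V → hit
D → hit
M → miss, evict K, frames {D,V,M}
R → miss, evict D, frames {V,M,R}
M → hit
V → hit
R → hit
V → hit
Hits: 12.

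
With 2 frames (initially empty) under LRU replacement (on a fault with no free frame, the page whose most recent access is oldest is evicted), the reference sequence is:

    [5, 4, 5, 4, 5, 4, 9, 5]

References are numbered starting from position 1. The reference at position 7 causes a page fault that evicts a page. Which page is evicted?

5

pos 1: 5: fault, frames (5)
pos 2: 4: fault, frames (5 4)
pos 3: 5: hit
pos 4: 4: hit
pos 5: 5: hit
pos 6: 4: hit
pos 7: 9: fault, evict 5, frames (4 9)
At position 7, page 5 is evicted.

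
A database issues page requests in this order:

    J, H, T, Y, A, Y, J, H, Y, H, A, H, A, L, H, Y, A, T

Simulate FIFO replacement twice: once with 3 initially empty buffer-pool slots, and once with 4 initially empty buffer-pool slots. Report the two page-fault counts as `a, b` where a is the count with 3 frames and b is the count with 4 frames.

14, 11

3 frames: F F F F F . F F F . F . . F F F F F → 14 faults.
4 frames: F F F F F . F F . . . . . F . F F F → 11 faults.
11 < 14: adding a frame reduced faults, as is typical.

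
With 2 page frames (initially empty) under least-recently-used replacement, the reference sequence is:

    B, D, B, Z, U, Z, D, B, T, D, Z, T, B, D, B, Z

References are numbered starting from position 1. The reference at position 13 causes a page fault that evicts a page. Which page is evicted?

pos 1: B → fault, frames {B}
pos 2: D → fault, frames {B,D}
pos 3: B → hit
pos 4: Z → fault, evict D, frames {B,Z}
pos 5: U → fault, evict B, frames {Z,U}
pos 6: Z → hit
pos 7: D → fault, evict U, frames {Z,D}
pos 8: B → fault, evict Z, frames {D,B}
pos 9: T → fault, evict D, frames {B,T}
pos 10: D → fault, evict B, frames {T,D}
pos 11: Z → fault, evict T, frames {D,Z}
pos 12: T → fault, evict D, frames {Z,T}
pos 13: B → fault, evict Z, frames {T,B}
At position 13, page Z is evicted.

Z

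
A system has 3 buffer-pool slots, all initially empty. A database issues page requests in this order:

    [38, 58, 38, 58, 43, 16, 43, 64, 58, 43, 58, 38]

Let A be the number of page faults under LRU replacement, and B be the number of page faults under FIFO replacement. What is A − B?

Under LRU: F F . . F F . F F . . F → 7 faults.
Under FIFO: F F . . F F . F F F . F → 8 faults.
A − B = 7 − 8 = -1.

-1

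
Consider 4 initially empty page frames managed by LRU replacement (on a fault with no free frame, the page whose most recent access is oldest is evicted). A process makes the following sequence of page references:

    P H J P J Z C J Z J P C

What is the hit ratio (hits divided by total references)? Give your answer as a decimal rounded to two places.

0.58

P: fault, frames {P}
H: fault, frames {P,H}
J: fault, frames {P,H,J}
P: hit
J: hit
Z: fault, frames {H,P,J,Z}
C: fault, evict H, frames {P,J,Z,C}
J: hit
Z: hit
J: hit
P: hit
C: hit
Hits: 7 of 12 references → 7/12 = 0.5833.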